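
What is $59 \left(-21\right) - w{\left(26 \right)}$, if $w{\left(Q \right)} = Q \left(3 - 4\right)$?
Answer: $-1213$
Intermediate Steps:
$w{\left(Q \right)} = - Q$ ($w{\left(Q \right)} = Q \left(-1\right) = - Q$)
$59 \left(-21\right) - w{\left(26 \right)} = 59 \left(-21\right) - \left(-1\right) 26 = -1239 - -26 = -1239 + 26 = -1213$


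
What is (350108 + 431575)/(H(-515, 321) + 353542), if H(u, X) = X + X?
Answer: 781683/354184 ≈ 2.2070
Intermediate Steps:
H(u, X) = 2*X
(350108 + 431575)/(H(-515, 321) + 353542) = (350108 + 431575)/(2*321 + 353542) = 781683/(642 + 353542) = 781683/354184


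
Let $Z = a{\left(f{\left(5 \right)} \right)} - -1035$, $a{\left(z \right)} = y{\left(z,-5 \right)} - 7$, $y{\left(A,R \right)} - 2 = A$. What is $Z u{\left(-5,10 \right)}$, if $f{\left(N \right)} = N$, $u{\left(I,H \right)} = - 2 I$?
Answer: $10350$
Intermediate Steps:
$y{\left(A,R \right)} = 2 + A$
$a{\left(z \right)} = -5 + z$ ($a{\left(z \right)} = \left(2 + z\right) - 7 = -5 + z$)
$Z = 1035$ ($Z = \left(-5 + 5\right) - -1035 = 0 + \left(-5556 + 6591\right) = 0 + 1035 = 1035$)
$Z u{\left(-5,10 \right)} = 1035 \left(\left(-2\right) \left(-5\right)\right) = 1035 \cdot 10 = 10350$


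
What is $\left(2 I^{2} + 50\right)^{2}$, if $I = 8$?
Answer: $31684$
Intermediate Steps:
$\left(2 I^{2} + 50\right)^{2} = \left(2 \cdot 8^{2} + 50\right)^{2} = \left(2 \cdot 64 + 50\right)^{2} = \left(128 + 50\right)^{2} = 178^{2} = 31684$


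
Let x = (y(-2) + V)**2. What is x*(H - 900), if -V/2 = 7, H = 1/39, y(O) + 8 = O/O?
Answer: -5159553/13 ≈ -3.9689e+5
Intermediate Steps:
y(O) = -7 (y(O) = -8 + O/O = -8 + 1 = -7)
H = 1/39 ≈ 0.025641
V = -14 (V = -2*7 = -14)
x = 441 (x = (-7 - 14)**2 = (-21)**2 = 441)
x*(H - 900) = 441*(1/39 - 900) = 441*(-35099/39) = -5159553/13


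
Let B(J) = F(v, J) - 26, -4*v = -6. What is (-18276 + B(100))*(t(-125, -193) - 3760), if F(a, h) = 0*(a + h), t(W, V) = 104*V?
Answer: 436173264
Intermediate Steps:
v = 3/2 (v = -¼*(-6) = 3/2 ≈ 1.5000)
F(a, h) = 0
B(J) = -26 (B(J) = 0 - 26 = -26)
(-18276 + B(100))*(t(-125, -193) - 3760) = (-18276 - 26)*(104*(-193) - 3760) = -18302*(-20072 - 3760) = -18302*(-23832) = 436173264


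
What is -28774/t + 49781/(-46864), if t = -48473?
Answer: -1064569677/2271638672 ≈ -0.46864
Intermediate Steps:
-28774/t + 49781/(-46864) = -28774/(-48473) + 49781/(-46864) = -28774*(-1/48473) + 49781*(-1/46864) = 28774/48473 - 49781/46864 = -1064569677/2271638672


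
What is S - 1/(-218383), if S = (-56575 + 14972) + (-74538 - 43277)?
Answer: -34814181093/218383 ≈ -1.5942e+5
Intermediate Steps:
S = -159418 (S = -41603 - 117815 = -159418)
S - 1/(-218383) = -159418 - 1/(-218383) = -159418 - 1*(-1/218383) = -159418 + 1/218383 = -34814181093/218383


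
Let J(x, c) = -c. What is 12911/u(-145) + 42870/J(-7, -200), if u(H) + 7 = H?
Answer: 98351/760 ≈ 129.41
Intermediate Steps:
u(H) = -7 + H
12911/u(-145) + 42870/J(-7, -200) = 12911/(-7 - 145) + 42870/((-1*(-200))) = 12911/(-152) + 42870/200 = 12911*(-1/152) + 42870*(1/200) = -12911/152 + 4287/20 = 98351/760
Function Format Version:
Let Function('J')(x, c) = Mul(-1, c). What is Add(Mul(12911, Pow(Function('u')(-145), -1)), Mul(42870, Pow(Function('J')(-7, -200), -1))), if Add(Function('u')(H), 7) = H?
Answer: Rational(98351, 760) ≈ 129.41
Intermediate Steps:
Function('u')(H) = Add(-7, H)
Add(Mul(12911, Pow(Function('u')(-145), -1)), Mul(42870, Pow(Function('J')(-7, -200), -1))) = Add(Mul(12911, Pow(Add(-7, -145), -1)), Mul(42870, Pow(Mul(-1, -200), -1))) = Add(Mul(12911, Pow(-152, -1)), Mul(42870, Pow(200, -1))) = Add(Mul(12911, Rational(-1, 152)), Mul(42870, Rational(1, 200))) = Add(Rational(-12911, 152), Rational(4287, 20)) = Rational(98351, 760)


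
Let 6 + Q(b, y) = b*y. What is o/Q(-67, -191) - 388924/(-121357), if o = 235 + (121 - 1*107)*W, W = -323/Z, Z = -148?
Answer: 370514575823/114868526638 ≈ 3.2256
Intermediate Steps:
Q(b, y) = -6 + b*y
W = 323/148 (W = -323/(-148) = -323*(-1/148) = 323/148 ≈ 2.1824)
o = 19651/74 (o = 235 + (121 - 1*107)*(323/148) = 235 + (121 - 107)*(323/148) = 235 + 14*(323/148) = 235 + 2261/74 = 19651/74 ≈ 265.55)
o/Q(-67, -191) - 388924/(-121357) = 19651/(74*(-6 - 67*(-191))) - 388924/(-121357) = 19651/(74*(-6 + 12797)) - 388924*(-1/121357) = (19651/74)/12791 + 388924/121357 = (19651/74)*(1/12791) + 388924/121357 = 19651/946534 + 388924/121357 = 370514575823/114868526638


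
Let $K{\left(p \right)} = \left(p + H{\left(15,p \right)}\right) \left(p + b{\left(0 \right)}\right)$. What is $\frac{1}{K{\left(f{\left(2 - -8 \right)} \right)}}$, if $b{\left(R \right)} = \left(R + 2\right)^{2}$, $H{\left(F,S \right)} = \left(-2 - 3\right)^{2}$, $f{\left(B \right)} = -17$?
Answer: $- \frac{1}{104} \approx -0.0096154$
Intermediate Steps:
$H{\left(F,S \right)} = 25$ ($H{\left(F,S \right)} = \left(-5\right)^{2} = 25$)
$b{\left(R \right)} = \left(2 + R\right)^{2}$
$K{\left(p \right)} = \left(4 + p\right) \left(25 + p\right)$ ($K{\left(p \right)} = \left(p + 25\right) \left(p + \left(2 + 0\right)^{2}\right) = \left(25 + p\right) \left(p + 2^{2}\right) = \left(25 + p\right) \left(p + 4\right) = \left(25 + p\right) \left(4 + p\right) = \left(4 + p\right) \left(25 + p\right)$)
$\frac{1}{K{\left(f{\left(2 - -8 \right)} \right)}} = \frac{1}{100 + \left(-17\right)^{2} + 29 \left(-17\right)} = \frac{1}{100 + 289 - 493} = \frac{1}{-104} = - \frac{1}{104}$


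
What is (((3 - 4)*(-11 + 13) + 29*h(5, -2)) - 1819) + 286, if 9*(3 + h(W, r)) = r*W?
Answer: -14888/9 ≈ -1654.2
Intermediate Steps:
h(W, r) = -3 + W*r/9 (h(W, r) = -3 + (r*W)/9 = -3 + (W*r)/9 = -3 + W*r/9)
(((3 - 4)*(-11 + 13) + 29*h(5, -2)) - 1819) + 286 = (((3 - 4)*(-11 + 13) + 29*(-3 + (⅑)*5*(-2))) - 1819) + 286 = ((-1*2 + 29*(-3 - 10/9)) - 1819) + 286 = ((-2 + 29*(-37/9)) - 1819) + 286 = ((-2 - 1073/9) - 1819) + 286 = (-1091/9 - 1819) + 286 = -17462/9 + 286 = -14888/9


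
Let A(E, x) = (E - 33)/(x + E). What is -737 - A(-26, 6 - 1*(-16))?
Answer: -3007/4 ≈ -751.75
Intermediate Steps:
A(E, x) = (-33 + E)/(E + x)
-737 - A(-26, 6 - 1*(-16)) = -737 - (-33 - 26)/(-26 + (6 - 1*(-16))) = -737 - (-59)/(-26 + (6 + 16)) = -737 - (-59)/(-26 + 22) = -737 - (-59)/(-4) = -737 - (-1)*(-59)/4 = -737 - 1*59/4 = -737 - 59/4 = -3007/4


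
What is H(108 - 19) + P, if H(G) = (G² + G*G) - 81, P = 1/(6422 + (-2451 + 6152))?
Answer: 159548604/10123 ≈ 15761.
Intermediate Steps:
P = 1/10123 (P = 1/(6422 + 3701) = 1/10123 ≈ 9.8785e-5)
H(G) = -81 + 2*G² (H(G) = (G² + G²) - 81 = 2*G² - 81 = -81 + 2*G²)
H(108 - 19) + P = (-81 + 2*(108 - 19)²) + 1/10123 = (-81 + 2*89²) + 1/10123 = (-81 + 2*7921) + 1/10123 = (-81 + 15842) + 1/10123 = 15761 + 1/10123 = 159548604/10123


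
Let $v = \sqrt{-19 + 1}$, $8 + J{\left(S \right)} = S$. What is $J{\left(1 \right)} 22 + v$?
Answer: $-154 + 3 i \sqrt{2} \approx -154.0 + 4.2426 i$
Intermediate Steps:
$J{\left(S \right)} = -8 + S$
$v = 3 i \sqrt{2}$ ($v = \sqrt{-18} = 3 i \sqrt{2} \approx 4.2426 i$)
$J{\left(1 \right)} 22 + v = \left(-8 + 1\right) 22 + 3 i \sqrt{2} = \left(-7\right) 22 + 3 i \sqrt{2} = -154 + 3 i \sqrt{2}$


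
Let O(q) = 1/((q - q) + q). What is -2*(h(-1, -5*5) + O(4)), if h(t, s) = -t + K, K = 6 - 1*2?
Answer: -21/2 ≈ -10.500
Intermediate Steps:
O(q) = 1/q (O(q) = 1/(0 + q) = 1/q)
K = 4 (K = 6 - 2 = 4)
h(t, s) = 4 - t (h(t, s) = -t + 4 = 4 - t)
-2*(h(-1, -5*5) + O(4)) = -2*((4 - 1*(-1)) + 1/4) = -2*((4 + 1) + ¼) = -2*(5 + ¼) = -2*21/4 = -21/2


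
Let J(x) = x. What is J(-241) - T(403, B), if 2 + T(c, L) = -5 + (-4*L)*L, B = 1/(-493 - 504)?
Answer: -232598102/994009 ≈ -234.00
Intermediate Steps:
B = -1/997 (B = 1/(-997) = -1/997 ≈ -0.0010030)
T(c, L) = -7 - 4*L² (T(c, L) = -2 + (-5 + (-4*L)*L) = -2 + (-5 - 4*L²) = -7 - 4*L²)
J(-241) - T(403, B) = -241 - (-7 - 4*(-1/997)²) = -241 - (-7 - 4*1/994009) = -241 - (-7 - 4/994009) = -241 - 1*(-6958067/994009) = -241 + 6958067/994009 = -232598102/994009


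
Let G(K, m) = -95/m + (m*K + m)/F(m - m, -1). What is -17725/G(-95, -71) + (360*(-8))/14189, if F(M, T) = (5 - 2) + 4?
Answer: -126362127145/6732950091 ≈ -18.768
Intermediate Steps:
F(M, T) = 7 (F(M, T) = 3 + 4 = 7)
G(K, m) = -95/m + m/7 + K*m/7 (G(K, m) = -95/m + (m*K + m)/7 = -95/m + (K*m + m)*(⅐) = -95/m + (m + K*m)*(⅐) = -95/m + (m/7 + K*m/7) = -95/m + m/7 + K*m/7)
-17725/G(-95, -71) + (360*(-8))/14189 = -17725*(-497/(-665 + (-71)²*(1 - 95))) + (360*(-8))/14189 = -17725*(-497/(-665 + 5041*(-94))) - 2880*1/14189 = -17725*(-497/(-665 - 473854)) - 2880/14189 = -17725/((⅐)*(-1/71)*(-474519)) - 2880/14189 = -17725/474519/497 - 2880/14189 = -17725*497/474519 - 2880/14189 = -8809325/474519 - 2880/14189 = -126362127145/6732950091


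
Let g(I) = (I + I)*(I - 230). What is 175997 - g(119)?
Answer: 202415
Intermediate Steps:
g(I) = 2*I*(-230 + I) (g(I) = (2*I)*(-230 + I) = 2*I*(-230 + I))
175997 - g(119) = 175997 - 2*119*(-230 + 119) = 175997 - 2*119*(-111) = 175997 - 1*(-26418) = 175997 + 26418 = 202415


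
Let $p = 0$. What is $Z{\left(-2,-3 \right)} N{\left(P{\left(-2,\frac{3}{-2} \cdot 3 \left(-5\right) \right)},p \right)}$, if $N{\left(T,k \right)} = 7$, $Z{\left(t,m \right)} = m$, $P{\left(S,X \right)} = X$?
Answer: $-21$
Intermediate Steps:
$Z{\left(-2,-3 \right)} N{\left(P{\left(-2,\frac{3}{-2} \cdot 3 \left(-5\right) \right)},p \right)} = \left(-3\right) 7 = -21$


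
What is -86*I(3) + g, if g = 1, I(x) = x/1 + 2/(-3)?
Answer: -599/3 ≈ -199.67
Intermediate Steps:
I(x) = -2/3 + x (I(x) = x*1 + 2*(-1/3) = x - 2/3 = -2/3 + x)
-86*I(3) + g = -86*(-2/3 + 3) + 1 = -86*7/3 + 1 = -602/3 + 1 = -599/3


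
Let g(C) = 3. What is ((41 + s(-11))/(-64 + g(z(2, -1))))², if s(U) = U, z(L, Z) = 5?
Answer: 900/3721 ≈ 0.24187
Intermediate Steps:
((41 + s(-11))/(-64 + g(z(2, -1))))² = ((41 - 11)/(-64 + 3))² = (30/(-61))² = (30*(-1/61))² = (-30/61)² = 900/3721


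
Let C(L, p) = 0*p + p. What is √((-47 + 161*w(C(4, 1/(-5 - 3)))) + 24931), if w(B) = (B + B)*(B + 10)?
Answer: √1567138/8 ≈ 156.48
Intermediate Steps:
C(L, p) = p (C(L, p) = 0 + p = p)
w(B) = 2*B*(10 + B) (w(B) = (2*B)*(10 + B) = 2*B*(10 + B))
√((-47 + 161*w(C(4, 1/(-5 - 3)))) + 24931) = √((-47 + 161*(2*(10 + 1/(-5 - 3))/(-5 - 3))) + 24931) = √((-47 + 161*(2*(10 + 1/(-8))/(-8))) + 24931) = √((-47 + 161*(2*(-⅛)*(10 - ⅛))) + 24931) = √((-47 + 161*(2*(-⅛)*(79/8))) + 24931) = √((-47 + 161*(-79/32)) + 24931) = √((-47 - 12719/32) + 24931) = √(-14223/32 + 24931) = √(783569/32) = √1567138/8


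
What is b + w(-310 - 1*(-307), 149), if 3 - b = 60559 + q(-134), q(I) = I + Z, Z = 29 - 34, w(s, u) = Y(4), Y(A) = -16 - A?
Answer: -60437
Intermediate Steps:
w(s, u) = -20 (w(s, u) = -16 - 1*4 = -16 - 4 = -20)
Z = -5
q(I) = -5 + I (q(I) = I - 5 = -5 + I)
b = -60417 (b = 3 - (60559 + (-5 - 134)) = 3 - (60559 - 139) = 3 - 1*60420 = 3 - 60420 = -60417)
b + w(-310 - 1*(-307), 149) = -60417 - 20 = -60437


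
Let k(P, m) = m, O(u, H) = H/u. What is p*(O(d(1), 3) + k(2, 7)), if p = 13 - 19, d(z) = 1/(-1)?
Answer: -24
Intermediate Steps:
d(z) = -1
p = -6
p*(O(d(1), 3) + k(2, 7)) = -6*(3/(-1) + 7) = -6*(3*(-1) + 7) = -6*(-3 + 7) = -6*4 = -24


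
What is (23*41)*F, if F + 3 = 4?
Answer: 943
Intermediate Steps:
F = 1 (F = -3 + 4 = 1)
(23*41)*F = (23*41)*1 = 943*1 = 943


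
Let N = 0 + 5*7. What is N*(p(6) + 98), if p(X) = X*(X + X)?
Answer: 5950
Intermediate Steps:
N = 35 (N = 0 + 35 = 35)
p(X) = 2*X**2 (p(X) = X*(2*X) = 2*X**2)
N*(p(6) + 98) = 35*(2*6**2 + 98) = 35*(2*36 + 98) = 35*(72 + 98) = 35*170 = 5950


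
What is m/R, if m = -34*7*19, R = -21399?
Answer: 646/3057 ≈ 0.21132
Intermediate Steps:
m = -4522 (m = -238*19 = -4522)
m/R = -4522/(-21399) = -4522*(-1/21399) = 646/3057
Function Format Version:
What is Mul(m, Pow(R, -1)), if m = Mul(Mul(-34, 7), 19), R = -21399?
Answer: Rational(646, 3057) ≈ 0.21132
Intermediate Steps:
m = -4522 (m = Mul(-238, 19) = -4522)
Mul(m, Pow(R, -1)) = Mul(-4522, Pow(-21399, -1)) = Mul(-4522, Rational(-1, 21399)) = Rational(646, 3057)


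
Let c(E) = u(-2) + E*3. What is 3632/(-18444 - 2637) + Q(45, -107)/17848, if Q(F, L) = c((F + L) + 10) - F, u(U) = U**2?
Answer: -68976893/376253688 ≈ -0.18333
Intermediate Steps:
c(E) = 4 + 3*E (c(E) = (-2)**2 + E*3 = 4 + 3*E)
Q(F, L) = 34 + 2*F + 3*L (Q(F, L) = (4 + 3*((F + L) + 10)) - F = (4 + 3*(10 + F + L)) - F = (4 + (30 + 3*F + 3*L)) - F = (34 + 3*F + 3*L) - F = 34 + 2*F + 3*L)
3632/(-18444 - 2637) + Q(45, -107)/17848 = 3632/(-18444 - 2637) + (34 + 2*45 + 3*(-107))/17848 = 3632/(-21081) + (34 + 90 - 321)*(1/17848) = 3632*(-1/21081) - 197*1/17848 = -3632/21081 - 197/17848 = -68976893/376253688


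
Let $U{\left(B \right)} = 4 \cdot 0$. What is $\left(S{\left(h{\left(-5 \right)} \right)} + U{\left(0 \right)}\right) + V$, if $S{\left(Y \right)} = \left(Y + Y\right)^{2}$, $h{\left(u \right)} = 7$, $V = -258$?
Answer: $-62$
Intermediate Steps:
$U{\left(B \right)} = 0$
$S{\left(Y \right)} = 4 Y^{2}$ ($S{\left(Y \right)} = \left(2 Y\right)^{2} = 4 Y^{2}$)
$\left(S{\left(h{\left(-5 \right)} \right)} + U{\left(0 \right)}\right) + V = \left(4 \cdot 7^{2} + 0\right) - 258 = \left(4 \cdot 49 + 0\right) - 258 = \left(196 + 0\right) - 258 = 196 - 258 = -62$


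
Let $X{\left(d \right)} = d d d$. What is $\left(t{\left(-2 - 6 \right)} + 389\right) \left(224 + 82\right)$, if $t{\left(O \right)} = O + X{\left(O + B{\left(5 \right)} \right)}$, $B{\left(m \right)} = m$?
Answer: $108324$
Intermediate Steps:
$X{\left(d \right)} = d^{3}$ ($X{\left(d \right)} = d^{2} d = d^{3}$)
$t{\left(O \right)} = O + \left(5 + O\right)^{3}$ ($t{\left(O \right)} = O + \left(O + 5\right)^{3} = O + \left(5 + O\right)^{3}$)
$\left(t{\left(-2 - 6 \right)} + 389\right) \left(224 + 82\right) = \left(\left(\left(-2 - 6\right) + \left(5 - 8\right)^{3}\right) + 389\right) \left(224 + 82\right) = \left(\left(\left(-2 - 6\right) + \left(5 - 8\right)^{3}\right) + 389\right) 306 = \left(\left(-8 + \left(5 - 8\right)^{3}\right) + 389\right) 306 = \left(\left(-8 + \left(-3\right)^{3}\right) + 389\right) 306 = \left(\left(-8 - 27\right) + 389\right) 306 = \left(-35 + 389\right) 306 = 354 \cdot 306 = 108324$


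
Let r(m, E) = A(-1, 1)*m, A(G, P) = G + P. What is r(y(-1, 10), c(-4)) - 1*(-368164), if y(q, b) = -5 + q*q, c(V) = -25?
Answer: 368164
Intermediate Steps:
y(q, b) = -5 + q²
r(m, E) = 0 (r(m, E) = (-1 + 1)*m = 0*m = 0)
r(y(-1, 10), c(-4)) - 1*(-368164) = 0 - 1*(-368164) = 0 + 368164 = 368164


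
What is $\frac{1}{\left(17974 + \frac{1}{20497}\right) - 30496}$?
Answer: $- \frac{20497}{256663433} \approx -7.9859 \cdot 10^{-5}$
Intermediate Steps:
$\frac{1}{\left(17974 + \frac{1}{20497}\right) - 30496} = \frac{1}{\frac{368413079}{20497} - 30496} = \frac{1}{- \frac{256663433}{20497}} = - \frac{20497}{256663433}$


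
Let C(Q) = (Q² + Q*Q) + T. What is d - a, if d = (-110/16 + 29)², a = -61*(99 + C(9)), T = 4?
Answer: 1065889/64 ≈ 16655.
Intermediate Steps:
C(Q) = 4 + 2*Q² (C(Q) = (Q² + Q*Q) + 4 = (Q² + Q²) + 4 = 2*Q² + 4 = 4 + 2*Q²)
a = -16165 (a = -61*(99 + (4 + 2*9²)) = -61*(99 + (4 + 2*81)) = -61*(99 + (4 + 162)) = -61*(99 + 166) = -61*265 = -16165)
d = 31329/64 (d = (-110*1/16 + 29)² = (-55/8 + 29)² = (177/8)² = 31329/64 ≈ 489.52)
d - a = 31329/64 - 1*(-16165) = 31329/64 + 16165 = 1065889/64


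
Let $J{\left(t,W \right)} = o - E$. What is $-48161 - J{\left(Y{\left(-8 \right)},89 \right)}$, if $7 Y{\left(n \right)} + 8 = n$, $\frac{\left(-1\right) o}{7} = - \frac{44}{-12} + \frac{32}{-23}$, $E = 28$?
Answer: $- \frac{3320078}{69} \approx -48117.0$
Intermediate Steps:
$o = - \frac{1099}{69}$ ($o = - 7 \left(- \frac{44}{-12} + \frac{32}{-23}\right) = - 7 \left(\left(-44\right) \left(- \frac{1}{12}\right) + 32 \left(- \frac{1}{23}\right)\right) = - 7 \left(\frac{11}{3} - \frac{32}{23}\right) = \left(-7\right) \frac{157}{69} = - \frac{1099}{69} \approx -15.928$)
$Y{\left(n \right)} = - \frac{8}{7} + \frac{n}{7}$
$J{\left(t,W \right)} = - \frac{3031}{69}$ ($J{\left(t,W \right)} = - \frac{1099}{69} - 28 = - \frac{3031}{69}$)
$-48161 - J{\left(Y{\left(-8 \right)},89 \right)} = -48161 - - \frac{3031}{69} = -48161 + \frac{3031}{69} = - \frac{3320078}{69}$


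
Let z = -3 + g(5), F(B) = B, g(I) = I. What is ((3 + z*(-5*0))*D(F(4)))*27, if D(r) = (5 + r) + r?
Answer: 1053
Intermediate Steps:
D(r) = 5 + 2*r
z = 2 (z = -3 + 5 = 2)
((3 + z*(-5*0))*D(F(4)))*27 = ((3 + 2*(-5*0))*(5 + 2*4))*27 = ((3 + 2*0)*(5 + 8))*27 = ((3 + 0)*13)*27 = (3*13)*27 = 39*27 = 1053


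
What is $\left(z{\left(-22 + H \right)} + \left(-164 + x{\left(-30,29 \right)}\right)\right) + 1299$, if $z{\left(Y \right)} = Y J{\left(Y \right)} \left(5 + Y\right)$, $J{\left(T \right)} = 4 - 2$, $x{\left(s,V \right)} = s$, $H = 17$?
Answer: $1105$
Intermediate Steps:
$J{\left(T \right)} = 2$
$z{\left(Y \right)} = 2 Y \left(5 + Y\right)$ ($z{\left(Y \right)} = Y 2 \left(5 + Y\right) = 2 Y \left(5 + Y\right)$)
$\left(z{\left(-22 + H \right)} + \left(-164 + x{\left(-30,29 \right)}\right)\right) + 1299 = \left(2 \left(-22 + 17\right) \left(5 + \left(-22 + 17\right)\right) - 194\right) + 1299 = \left(2 \left(-5\right) \left(5 - 5\right) - 194\right) + 1299 = \left(2 \left(-5\right) 0 - 194\right) + 1299 = \left(0 - 194\right) + 1299 = -194 + 1299 = 1105$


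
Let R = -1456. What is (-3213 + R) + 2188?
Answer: -2481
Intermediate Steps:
(-3213 + R) + 2188 = (-3213 - 1456) + 2188 = -4669 + 2188 = -2481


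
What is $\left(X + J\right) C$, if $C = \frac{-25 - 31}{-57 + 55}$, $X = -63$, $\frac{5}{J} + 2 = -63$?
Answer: $- \frac{22960}{13} \approx -1766.2$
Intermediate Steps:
$J = - \frac{1}{13}$ ($J = \frac{5}{-2 - 63} = \frac{5}{-65} = 5 \left(- \frac{1}{65}\right) = - \frac{1}{13} \approx -0.076923$)
$C = 28$ ($C = - \frac{56}{-2} = \left(-56\right) \left(- \frac{1}{2}\right) = 28$)
$\left(X + J\right) C = \left(-63 - \frac{1}{13}\right) 28 = \left(- \frac{820}{13}\right) 28 = - \frac{22960}{13}$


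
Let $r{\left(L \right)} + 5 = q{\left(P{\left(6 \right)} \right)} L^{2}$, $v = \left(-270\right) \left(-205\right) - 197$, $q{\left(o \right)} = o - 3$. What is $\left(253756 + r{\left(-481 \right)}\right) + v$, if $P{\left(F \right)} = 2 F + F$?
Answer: $3779319$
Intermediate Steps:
$P{\left(F \right)} = 3 F$
$q{\left(o \right)} = -3 + o$
$v = 55153$ ($v = 55350 - 197 = 55153$)
$r{\left(L \right)} = -5 + 15 L^{2}$ ($r{\left(L \right)} = -5 + \left(-3 + 3 \cdot 6\right) L^{2} = -5 + \left(-3 + 18\right) L^{2} = -5 + 15 L^{2}$)
$\left(253756 + r{\left(-481 \right)}\right) + v = \left(253756 - \left(5 - 15 \left(-481\right)^{2}\right)\right) + 55153 = \left(253756 + \left(-5 + 15 \cdot 231361\right)\right) + 55153 = \left(253756 + \left(-5 + 3470415\right)\right) + 55153 = \left(253756 + 3470410\right) + 55153 = 3724166 + 55153 = 3779319$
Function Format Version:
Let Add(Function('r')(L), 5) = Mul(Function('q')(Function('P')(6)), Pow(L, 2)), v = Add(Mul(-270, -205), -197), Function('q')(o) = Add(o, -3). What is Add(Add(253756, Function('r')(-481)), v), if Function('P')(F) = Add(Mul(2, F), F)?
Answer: 3779319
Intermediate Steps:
Function('P')(F) = Mul(3, F)
Function('q')(o) = Add(-3, o)
v = 55153 (v = Add(55350, -197) = 55153)
Function('r')(L) = Add(-5, Mul(15, Pow(L, 2))) (Function('r')(L) = Add(-5, Mul(Add(-3, Mul(3, 6)), Pow(L, 2))) = Add(-5, Mul(Add(-3, 18), Pow(L, 2))) = Add(-5, Mul(15, Pow(L, 2))))
Add(Add(253756, Function('r')(-481)), v) = Add(Add(253756, Add(-5, Mul(15, Pow(-481, 2)))), 55153) = Add(Add(253756, Add(-5, Mul(15, 231361))), 55153) = Add(Add(253756, Add(-5, 3470415)), 55153) = Add(Add(253756, 3470410), 55153) = Add(3724166, 55153) = 3779319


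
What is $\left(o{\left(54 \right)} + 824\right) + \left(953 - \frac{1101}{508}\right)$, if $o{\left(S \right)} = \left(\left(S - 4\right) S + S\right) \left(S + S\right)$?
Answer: $\frac{151997071}{508} \approx 2.9921 \cdot 10^{5}$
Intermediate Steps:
$o{\left(S \right)} = 2 S \left(S + S \left(-4 + S\right)\right)$ ($o{\left(S \right)} = \left(\left(-4 + S\right) S + S\right) 2 S = \left(S \left(-4 + S\right) + S\right) 2 S = \left(S + S \left(-4 + S\right)\right) 2 S = 2 S \left(S + S \left(-4 + S\right)\right)$)
$\left(o{\left(54 \right)} + 824\right) + \left(953 - \frac{1101}{508}\right) = \left(2 \cdot 54^{2} \left(-3 + 54\right) + 824\right) + \left(953 - \frac{1101}{508}\right) = \left(2 \cdot 2916 \cdot 51 + 824\right) + \left(953 - \frac{1101}{508}\right) = \left(297432 + 824\right) + \left(953 - \frac{1101}{508}\right) = 298256 + \frac{483023}{508} = \frac{151997071}{508}$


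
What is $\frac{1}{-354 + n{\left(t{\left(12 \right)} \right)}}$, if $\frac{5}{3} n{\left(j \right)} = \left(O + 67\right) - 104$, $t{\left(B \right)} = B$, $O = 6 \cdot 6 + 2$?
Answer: $- \frac{5}{1767} \approx -0.0028297$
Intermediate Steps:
$O = 38$ ($O = 36 + 2 = 38$)
$n{\left(j \right)} = \frac{3}{5}$ ($n{\left(j \right)} = \frac{3 \left(\left(38 + 67\right) - 104\right)}{5} = \frac{3 \left(105 - 104\right)}{5} = \frac{3}{5} \cdot 1 = \frac{3}{5}$)
$\frac{1}{-354 + n{\left(t{\left(12 \right)} \right)}} = \frac{1}{-354 + \frac{3}{5}} = \frac{1}{- \frac{1767}{5}} = - \frac{5}{1767}$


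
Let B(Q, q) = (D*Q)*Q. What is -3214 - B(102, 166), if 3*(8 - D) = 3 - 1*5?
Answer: -93382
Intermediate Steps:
D = 26/3 (D = 8 - (3 - 1*5)/3 = 8 - (3 - 5)/3 = 8 - ⅓*(-2) = 8 + ⅔ = 26/3 ≈ 8.6667)
B(Q, q) = 26*Q²/3 (B(Q, q) = (26*Q/3)*Q = 26*Q²/3)
-3214 - B(102, 166) = -3214 - 26*102²/3 = -3214 - 26*10404/3 = -3214 - 1*90168 = -3214 - 90168 = -93382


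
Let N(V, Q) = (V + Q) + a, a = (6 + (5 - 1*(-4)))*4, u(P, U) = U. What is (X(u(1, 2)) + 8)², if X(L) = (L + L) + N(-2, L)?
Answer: 5184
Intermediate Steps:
a = 60 (a = (6 + (5 + 4))*4 = (6 + 9)*4 = 15*4 = 60)
N(V, Q) = 60 + Q + V (N(V, Q) = (V + Q) + 60 = (Q + V) + 60 = 60 + Q + V)
X(L) = 58 + 3*L (X(L) = (L + L) + (60 + L - 2) = 2*L + (58 + L) = 58 + 3*L)
(X(u(1, 2)) + 8)² = ((58 + 3*2) + 8)² = ((58 + 6) + 8)² = (64 + 8)² = 72² = 5184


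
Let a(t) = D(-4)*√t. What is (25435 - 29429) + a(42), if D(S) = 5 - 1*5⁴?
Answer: -3994 - 620*√42 ≈ -8012.1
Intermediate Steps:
D(S) = -620 (D(S) = 5 - 1*625 = 5 - 625 = -620)
a(t) = -620*√t
(25435 - 29429) + a(42) = (25435 - 29429) - 620*√42 = -3994 - 620*√42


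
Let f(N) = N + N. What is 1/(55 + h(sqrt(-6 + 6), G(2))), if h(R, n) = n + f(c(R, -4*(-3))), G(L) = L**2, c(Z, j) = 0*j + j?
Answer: 1/83 ≈ 0.012048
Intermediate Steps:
c(Z, j) = j (c(Z, j) = 0 + j = j)
f(N) = 2*N
h(R, n) = 24 + n (h(R, n) = n + 2*(-4*(-3)) = n + 2*12 = n + 24 = 24 + n)
1/(55 + h(sqrt(-6 + 6), G(2))) = 1/(55 + (24 + 2**2)) = 1/(55 + (24 + 4)) = 1/(55 + 28) = 1/83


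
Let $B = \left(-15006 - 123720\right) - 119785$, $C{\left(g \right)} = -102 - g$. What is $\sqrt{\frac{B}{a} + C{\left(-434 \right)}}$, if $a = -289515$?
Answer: $\frac{\sqrt{27902729306865}}{289515} \approx 18.245$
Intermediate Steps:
$B = -258511$ ($B = -138726 - 119785 = -258511$)
$\sqrt{\frac{B}{a} + C{\left(-434 \right)}} = \sqrt{- \frac{258511}{-289515} - -332} = \sqrt{\left(-258511\right) \left(- \frac{1}{289515}\right) + \left(-102 + 434\right)} = \sqrt{\frac{258511}{289515} + 332} = \sqrt{\frac{96377491}{289515}} = \frac{\sqrt{27902729306865}}{289515}$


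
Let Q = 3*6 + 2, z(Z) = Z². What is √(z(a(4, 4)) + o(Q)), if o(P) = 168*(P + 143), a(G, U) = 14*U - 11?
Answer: √29409 ≈ 171.49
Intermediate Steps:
a(G, U) = -11 + 14*U
Q = 20 (Q = 18 + 2 = 20)
o(P) = 24024 + 168*P (o(P) = 168*(143 + P) = 24024 + 168*P)
√(z(a(4, 4)) + o(Q)) = √((-11 + 14*4)² + (24024 + 168*20)) = √((-11 + 56)² + (24024 + 3360)) = √(45² + 27384) = √(2025 + 27384) = √29409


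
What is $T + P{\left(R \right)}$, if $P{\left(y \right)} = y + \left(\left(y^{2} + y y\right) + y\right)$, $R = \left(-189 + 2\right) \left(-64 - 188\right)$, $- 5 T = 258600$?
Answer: $4441385280$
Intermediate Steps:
$T = -51720$ ($T = \left(- \frac{1}{5}\right) 258600 = -51720$)
$R = 47124$ ($R = \left(-187\right) \left(-252\right) = 47124$)
$P{\left(y \right)} = 2 y + 2 y^{2}$ ($P{\left(y \right)} = y + \left(\left(y^{2} + y^{2}\right) + y\right) = y + \left(2 y^{2} + y\right) = y + \left(y + 2 y^{2}\right) = 2 y + 2 y^{2}$)
$T + P{\left(R \right)} = -51720 + 2 \cdot 47124 \left(1 + 47124\right) = -51720 + 2 \cdot 47124 \cdot 47125 = -51720 + 4441437000 = 4441385280$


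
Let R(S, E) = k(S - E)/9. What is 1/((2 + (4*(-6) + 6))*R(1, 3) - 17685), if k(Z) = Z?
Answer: -9/159133 ≈ -5.6556e-5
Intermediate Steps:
R(S, E) = -E/9 + S/9 (R(S, E) = (S - E)/9 = (S - E)*(⅑) = -E/9 + S/9)
1/((2 + (4*(-6) + 6))*R(1, 3) - 17685) = 1/((2 + (4*(-6) + 6))*(-⅑*3 + (⅑)*1) - 17685) = 1/((2 + (-24 + 6))*(-⅓ + ⅑) - 17685) = 1/((2 - 18)*(-2/9) - 17685) = 1/(-16*(-2/9) - 17685) = 1/(32/9 - 17685) = 1/(-159133/9) = -9/159133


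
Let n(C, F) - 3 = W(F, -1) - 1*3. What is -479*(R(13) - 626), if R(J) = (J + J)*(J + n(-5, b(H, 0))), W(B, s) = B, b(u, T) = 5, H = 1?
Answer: 75682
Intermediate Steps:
n(C, F) = F (n(C, F) = 3 + (F - 1*3) = 3 + (F - 3) = 3 + (-3 + F) = F)
R(J) = 2*J*(5 + J) (R(J) = (J + J)*(J + 5) = (2*J)*(5 + J) = 2*J*(5 + J))
-479*(R(13) - 626) = -479*(2*13*(5 + 13) - 626) = -479*(2*13*18 - 626) = -479*(468 - 626) = -479*(-158) = 75682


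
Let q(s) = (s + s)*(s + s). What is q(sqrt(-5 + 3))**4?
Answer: 4096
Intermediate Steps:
q(s) = 4*s**2 (q(s) = (2*s)*(2*s) = 4*s**2)
q(sqrt(-5 + 3))**4 = (4*(sqrt(-5 + 3))**2)**4 = (4*(sqrt(-2))**2)**4 = (4*(I*sqrt(2))**2)**4 = (4*(-2))**4 = (-8)**4 = 4096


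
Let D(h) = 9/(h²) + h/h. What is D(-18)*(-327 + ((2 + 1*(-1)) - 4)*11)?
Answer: -370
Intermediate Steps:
D(h) = 1 + 9/h² (D(h) = 9/h² + 1 = 1 + 9/h²)
D(-18)*(-327 + ((2 + 1*(-1)) - 4)*11) = (1 + 9/(-18)²)*(-327 + ((2 + 1*(-1)) - 4)*11) = (1 + 9*(1/324))*(-327 + ((2 - 1) - 4)*11) = (1 + 1/36)*(-327 + (1 - 4)*11) = 37*(-327 - 3*11)/36 = 37*(-327 - 33)/36 = (37/36)*(-360) = -370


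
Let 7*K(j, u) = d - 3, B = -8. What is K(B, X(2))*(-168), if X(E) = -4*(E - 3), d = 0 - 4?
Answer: 168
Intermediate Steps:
d = -4
X(E) = 12 - 4*E (X(E) = -4*(-3 + E) = 12 - 4*E)
K(j, u) = -1 (K(j, u) = (-4 - 3)/7 = (⅐)*(-7) = -1)
K(B, X(2))*(-168) = -1*(-168) = 168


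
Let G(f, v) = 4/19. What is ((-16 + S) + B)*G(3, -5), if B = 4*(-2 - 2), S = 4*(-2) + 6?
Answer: -136/19 ≈ -7.1579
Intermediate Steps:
G(f, v) = 4/19 (G(f, v) = 4*(1/19) = 4/19)
S = -2 (S = -8 + 6 = -2)
B = -16 (B = 4*(-4) = -16)
((-16 + S) + B)*G(3, -5) = ((-16 - 2) - 16)*(4/19) = (-18 - 16)*(4/19) = -34*4/19 = -136/19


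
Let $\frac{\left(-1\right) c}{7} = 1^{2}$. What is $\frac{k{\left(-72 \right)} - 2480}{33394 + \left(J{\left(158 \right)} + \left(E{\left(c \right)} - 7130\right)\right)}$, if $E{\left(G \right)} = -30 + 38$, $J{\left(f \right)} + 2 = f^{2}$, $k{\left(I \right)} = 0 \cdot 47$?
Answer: $- \frac{1240}{25617} \approx -0.048405$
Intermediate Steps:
$k{\left(I \right)} = 0$
$J{\left(f \right)} = -2 + f^{2}$
$c = -7$ ($c = - 7 \cdot 1^{2} = \left(-7\right) 1 = -7$)
$E{\left(G \right)} = 8$
$\frac{k{\left(-72 \right)} - 2480}{33394 + \left(J{\left(158 \right)} + \left(E{\left(c \right)} - 7130\right)\right)} = \frac{0 - 2480}{33394 + \left(\left(-2 + 158^{2}\right) + \left(8 - 7130\right)\right)} = - \frac{2480}{33394 + \left(\left(-2 + 24964\right) - 7122\right)} = - \frac{2480}{33394 + \left(24962 - 7122\right)} = - \frac{2480}{33394 + 17840} = - \frac{2480}{51234} = \left(-2480\right) \frac{1}{51234} = - \frac{1240}{25617}$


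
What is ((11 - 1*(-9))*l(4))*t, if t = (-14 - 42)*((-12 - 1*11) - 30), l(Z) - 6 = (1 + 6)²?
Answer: 3264800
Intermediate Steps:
l(Z) = 55 (l(Z) = 6 + (1 + 6)² = 6 + 7² = 6 + 49 = 55)
t = 2968 (t = -56*((-12 - 11) - 30) = -56*(-23 - 30) = -56*(-53) = 2968)
((11 - 1*(-9))*l(4))*t = ((11 - 1*(-9))*55)*2968 = ((11 + 9)*55)*2968 = (20*55)*2968 = 1100*2968 = 3264800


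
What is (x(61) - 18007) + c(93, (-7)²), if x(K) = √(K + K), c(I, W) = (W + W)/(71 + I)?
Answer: -1476525/82 + √122 ≈ -17995.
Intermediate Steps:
c(I, W) = 2*W/(71 + I) (c(I, W) = (2*W)/(71 + I) = 2*W/(71 + I))
x(K) = √2*√K (x(K) = √(2*K) = √2*√K)
(x(61) - 18007) + c(93, (-7)²) = (√2*√61 - 18007) + 2*(-7)²/(71 + 93) = (√122 - 18007) + 2*49/164 = (-18007 + √122) + 2*49*(1/164) = (-18007 + √122) + 49/82 = -1476525/82 + √122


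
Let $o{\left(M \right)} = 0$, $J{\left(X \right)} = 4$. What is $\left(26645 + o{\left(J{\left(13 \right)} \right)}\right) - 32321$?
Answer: $-5676$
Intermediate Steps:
$\left(26645 + o{\left(J{\left(13 \right)} \right)}\right) - 32321 = \left(26645 + 0\right) - 32321 = 26645 - 32321 = -5676$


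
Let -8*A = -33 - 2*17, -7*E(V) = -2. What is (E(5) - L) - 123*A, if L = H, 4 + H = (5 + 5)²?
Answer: -63047/56 ≈ -1125.8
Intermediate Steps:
E(V) = 2/7 (E(V) = -⅐*(-2) = 2/7)
A = 67/8 (A = -(-33 - 2*17)/8 = -(-33 - 1*34)/8 = -(-33 - 34)/8 = -⅛*(-67) = 67/8 ≈ 8.3750)
H = 96 (H = -4 + (5 + 5)² = -4 + 10² = -4 + 100 = 96)
L = 96
(E(5) - L) - 123*A = (2/7 - 1*96) - 123*67/8 = (2/7 - 96) - 8241/8 = -670/7 - 8241/8 = -63047/56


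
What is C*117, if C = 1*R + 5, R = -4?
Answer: 117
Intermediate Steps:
C = 1 (C = 1*(-4) + 5 = -4 + 5 = 1)
C*117 = 1*117 = 117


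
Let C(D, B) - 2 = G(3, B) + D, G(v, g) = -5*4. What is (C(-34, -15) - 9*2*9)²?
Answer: 45796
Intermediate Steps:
G(v, g) = -20
C(D, B) = -18 + D (C(D, B) = 2 + (-20 + D) = -18 + D)
(C(-34, -15) - 9*2*9)² = ((-18 - 34) - 9*2*9)² = (-52 - 18*9)² = (-52 - 162)² = (-214)² = 45796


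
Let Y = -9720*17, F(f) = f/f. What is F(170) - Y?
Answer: 165241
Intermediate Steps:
F(f) = 1
Y = -165240
F(170) - Y = 1 - 1*(-165240) = 1 + 165240 = 165241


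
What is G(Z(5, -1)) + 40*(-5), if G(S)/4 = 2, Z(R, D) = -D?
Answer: -192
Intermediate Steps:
G(S) = 8 (G(S) = 4*2 = 8)
G(Z(5, -1)) + 40*(-5) = 8 + 40*(-5) = 8 - 200 = -192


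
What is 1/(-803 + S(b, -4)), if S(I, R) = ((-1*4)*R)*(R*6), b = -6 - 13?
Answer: -1/1187 ≈ -0.00084246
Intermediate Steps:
b = -19
S(I, R) = -24*R² (S(I, R) = (-4*R)*(6*R) = -24*R²)
1/(-803 + S(b, -4)) = 1/(-803 - 24*(-4)²) = 1/(-803 - 24*16) = 1/(-803 - 384) = 1/(-1187) = -1/1187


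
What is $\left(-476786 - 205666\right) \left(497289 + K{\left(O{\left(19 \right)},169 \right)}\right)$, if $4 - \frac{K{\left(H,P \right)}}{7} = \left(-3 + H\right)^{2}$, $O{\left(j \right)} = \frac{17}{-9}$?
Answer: $- \frac{1017842403500}{3} \approx -3.3928 \cdot 10^{11}$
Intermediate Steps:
$O{\left(j \right)} = - \frac{17}{9}$ ($O{\left(j \right)} = 17 \left(- \frac{1}{9}\right) = - \frac{17}{9}$)
$K{\left(H,P \right)} = 28 - 7 \left(-3 + H\right)^{2}$
$\left(-476786 - 205666\right) \left(497289 + K{\left(O{\left(19 \right)},169 \right)}\right) = \left(-476786 - 205666\right) \left(497289 + \left(28 - 7 \left(-3 - \frac{17}{9}\right)^{2}\right)\right) = \left(-476786 - 205666\right) \left(497289 + \left(28 - 7 \left(- \frac{44}{9}\right)^{2}\right)\right) = - 682452 \left(497289 + \left(28 - \frac{13552}{81}\right)\right) = - 682452 \left(497289 - \frac{11284}{81}\right) = \left(-682452\right) \frac{40269125}{81} = - \frac{1017842403500}{3}$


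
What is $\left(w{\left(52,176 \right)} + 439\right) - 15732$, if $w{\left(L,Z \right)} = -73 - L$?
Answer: $-15418$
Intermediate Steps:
$\left(w{\left(52,176 \right)} + 439\right) - 15732 = \left(\left(-73 - 52\right) + 439\right) - 15732 = \left(-125 + 439\right) - 15732 = 314 - 15732 = -15418$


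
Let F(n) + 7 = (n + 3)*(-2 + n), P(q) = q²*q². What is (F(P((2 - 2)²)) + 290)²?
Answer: 76729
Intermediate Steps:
P(q) = q⁴
F(n) = -7 + (-2 + n)*(3 + n) (F(n) = -7 + (n + 3)*(-2 + n) = -7 + (3 + n)*(-2 + n) = -7 + (-2 + n)*(3 + n))
(F(P((2 - 2)²)) + 290)² = ((-13 + ((2 - 2)²)⁴ + (((2 - 2)²)⁴)²) + 290)² = ((-13 + (0²)⁴ + ((0²)⁴)²) + 290)² = ((-13 + 0⁴ + (0⁴)²) + 290)² = ((-13 + 0 + 0²) + 290)² = ((-13 + 0 + 0) + 290)² = (-13 + 290)² = 277² = 76729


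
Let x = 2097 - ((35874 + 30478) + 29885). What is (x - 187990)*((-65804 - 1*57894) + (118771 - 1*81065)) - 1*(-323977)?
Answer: 24261246937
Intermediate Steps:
x = -94140 (x = 2097 - (66352 + 29885) = 2097 - 1*96237 = 2097 - 96237 = -94140)
(x - 187990)*((-65804 - 1*57894) + (118771 - 1*81065)) - 1*(-323977) = (-94140 - 187990)*((-65804 - 1*57894) + (118771 - 1*81065)) - 1*(-323977) = -282130*((-65804 - 57894) + (118771 - 81065)) + 323977 = -282130*(-123698 + 37706) + 323977 = -282130*(-85992) + 323977 = 24260922960 + 323977 = 24261246937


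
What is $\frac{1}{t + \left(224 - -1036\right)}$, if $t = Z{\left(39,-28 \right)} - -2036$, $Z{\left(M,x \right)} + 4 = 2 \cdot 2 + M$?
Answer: $\frac{1}{3335} \approx 0.00029985$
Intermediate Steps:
$Z{\left(M,x \right)} = M$ ($Z{\left(M,x \right)} = -4 + \left(2 \cdot 2 + M\right) = -4 + \left(4 + M\right) = M$)
$t = 2075$ ($t = 39 - -2036 = 39 + 2036 = 2075$)
$\frac{1}{t + \left(224 - -1036\right)} = \frac{1}{2075 + \left(224 - -1036\right)} = \frac{1}{2075 + \left(224 + 1036\right)} = \frac{1}{2075 + 1260} = \frac{1}{3335}$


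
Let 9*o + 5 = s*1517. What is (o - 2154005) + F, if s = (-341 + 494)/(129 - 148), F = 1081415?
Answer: -183645086/171 ≈ -1.0739e+6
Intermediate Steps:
s = -153/19 (s = 153/(-19) = 153*(-1/19) = -153/19 ≈ -8.0526)
o = -232196/171 (o = -5/9 + (-153/19*1517)/9 = -5/9 + (⅑)*(-232101/19) = -5/9 - 25789/19 = -232196/171 ≈ -1357.9)
(o - 2154005) + F = (-232196/171 - 2154005) + 1081415 = -368567051/171 + 1081415 = -183645086/171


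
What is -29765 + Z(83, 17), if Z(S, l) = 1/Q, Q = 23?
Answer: -684594/23 ≈ -29765.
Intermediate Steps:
Z(S, l) = 1/23
-29765 + Z(83, 17) = -29765 + 1/23 = -684594/23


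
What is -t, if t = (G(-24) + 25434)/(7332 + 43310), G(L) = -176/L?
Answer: -38162/75963 ≈ -0.50238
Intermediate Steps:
t = 38162/75963 (t = (-176/(-24) + 25434)/(7332 + 43310) = (-176*(-1/24) + 25434)/50642 = (22/3 + 25434)*(1/50642) = (76324/3)*(1/50642) = 38162/75963 ≈ 0.50238)
-t = -1*38162/75963 = -38162/75963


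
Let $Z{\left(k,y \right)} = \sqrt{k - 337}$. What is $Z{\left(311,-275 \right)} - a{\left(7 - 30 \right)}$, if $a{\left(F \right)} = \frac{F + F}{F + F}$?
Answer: $-1 + i \sqrt{26} \approx -1.0 + 5.099 i$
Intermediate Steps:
$Z{\left(k,y \right)} = \sqrt{-337 + k}$
$a{\left(F \right)} = 1$ ($a{\left(F \right)} = \frac{2 F}{2 F} = 2 F \frac{1}{2 F} = 1$)
$Z{\left(311,-275 \right)} - a{\left(7 - 30 \right)} = \sqrt{-337 + 311} - 1 = \sqrt{-26} - 1 = i \sqrt{26} - 1 = -1 + i \sqrt{26}$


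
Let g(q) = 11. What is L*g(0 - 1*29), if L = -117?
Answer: -1287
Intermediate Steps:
L*g(0 - 1*29) = -117*11 = -1287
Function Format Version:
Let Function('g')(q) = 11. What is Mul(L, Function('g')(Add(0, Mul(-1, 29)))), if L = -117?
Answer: -1287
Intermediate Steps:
Mul(L, Function('g')(Add(0, Mul(-1, 29)))) = Mul(-117, 11) = -1287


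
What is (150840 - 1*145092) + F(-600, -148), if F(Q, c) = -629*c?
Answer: 98840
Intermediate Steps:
(150840 - 1*145092) + F(-600, -148) = (150840 - 1*145092) - 629*(-148) = (150840 - 145092) + 93092 = 5748 + 93092 = 98840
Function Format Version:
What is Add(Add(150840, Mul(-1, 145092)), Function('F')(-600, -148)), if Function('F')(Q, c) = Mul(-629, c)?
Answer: 98840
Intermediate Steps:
Add(Add(150840, Mul(-1, 145092)), Function('F')(-600, -148)) = Add(Add(150840, Mul(-1, 145092)), Mul(-629, -148)) = Add(Add(150840, -145092), 93092) = Add(5748, 93092) = 98840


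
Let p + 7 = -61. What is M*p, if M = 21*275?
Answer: -392700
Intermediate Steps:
p = -68 (p = -7 - 61 = -68)
M = 5775
M*p = 5775*(-68) = -392700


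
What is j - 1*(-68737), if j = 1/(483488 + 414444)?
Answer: 61721151885/897932 ≈ 68737.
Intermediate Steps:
j = 1/897932 ≈ 1.1137e-6
j - 1*(-68737) = 1/897932 - 1*(-68737) = 1/897932 + 68737 = 61721151885/897932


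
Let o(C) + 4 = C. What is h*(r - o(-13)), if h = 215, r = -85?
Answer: -14620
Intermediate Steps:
o(C) = -4 + C
h*(r - o(-13)) = 215*(-85 - (-4 - 13)) = 215*(-85 - 1*(-17)) = 215*(-85 + 17) = 215*(-68) = -14620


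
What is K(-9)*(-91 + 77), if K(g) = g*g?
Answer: -1134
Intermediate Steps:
K(g) = g²
K(-9)*(-91 + 77) = (-9)²*(-91 + 77) = 81*(-14) = -1134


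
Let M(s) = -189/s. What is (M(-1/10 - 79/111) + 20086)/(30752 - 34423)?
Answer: -18307276/3307571 ≈ -5.5350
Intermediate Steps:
(M(-1/10 - 79/111) + 20086)/(30752 - 34423) = (-189/(-1/10 - 79/111) + 20086)/(30752 - 34423) = (-189/(-1*1/10 - 79*1/111) + 20086)/(-3671) = (-189/(-1/10 - 79/111) + 20086)*(-1/3671) = (-189/(-901/1110) + 20086)*(-1/3671) = (-189*(-1110/901) + 20086)*(-1/3671) = (209790/901 + 20086)*(-1/3671) = (18307276/901)*(-1/3671) = -18307276/3307571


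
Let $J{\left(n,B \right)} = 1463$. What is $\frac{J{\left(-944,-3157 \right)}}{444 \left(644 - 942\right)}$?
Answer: $- \frac{1463}{132312} \approx -0.011057$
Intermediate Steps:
$\frac{J{\left(-944,-3157 \right)}}{444 \left(644 - 942\right)} = \frac{1463}{444 \left(644 - 942\right)} = \frac{1463}{444 \left(-298\right)} = \frac{1463}{-132312} = 1463 \left(- \frac{1}{132312}\right) = - \frac{1463}{132312}$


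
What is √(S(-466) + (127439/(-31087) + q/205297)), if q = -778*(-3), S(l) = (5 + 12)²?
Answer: √11604688297914707706494/6382067839 ≈ 16.879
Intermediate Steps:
S(l) = 289 (S(l) = 17² = 289)
q = 2334
√(S(-466) + (127439/(-31087) + q/205297)) = √(289 + (127439/(-31087) + 2334/205297)) = √(289 + (127439*(-1/31087) + 2334*(1/205297))) = √(289 + (-127439/31087 + 2334/205297)) = √(289 - 26090287325/6382067839) = √(1818327318146/6382067839) = √11604688297914707706494/6382067839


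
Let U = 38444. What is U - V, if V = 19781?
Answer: 18663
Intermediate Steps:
U - V = 38444 - 1*19781 = 38444 - 19781 = 18663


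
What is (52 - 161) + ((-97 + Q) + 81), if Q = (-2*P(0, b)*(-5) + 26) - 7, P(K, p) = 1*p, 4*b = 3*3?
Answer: -167/2 ≈ -83.500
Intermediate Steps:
b = 9/4 (b = (3*3)/4 = (¼)*9 = 9/4 ≈ 2.2500)
P(K, p) = p
Q = 83/2 (Q = (-2*9/4*(-5) + 26) - 7 = (-9/2*(-5) + 26) - 7 = (45/2 + 26) - 7 = 97/2 - 7 = 83/2 ≈ 41.500)
(52 - 161) + ((-97 + Q) + 81) = (52 - 161) + ((-97 + 83/2) + 81) = -109 + (-111/2 + 81) = -109 + 51/2 = -167/2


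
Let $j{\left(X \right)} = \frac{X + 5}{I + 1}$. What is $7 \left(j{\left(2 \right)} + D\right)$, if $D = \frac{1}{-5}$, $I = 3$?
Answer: $\frac{217}{20} \approx 10.85$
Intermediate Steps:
$j{\left(X \right)} = \frac{5}{4} + \frac{X}{4}$ ($j{\left(X \right)} = \frac{X + 5}{3 + 1} = \frac{5 + X}{4} = \left(5 + X\right) \frac{1}{4} = \frac{5}{4} + \frac{X}{4}$)
$D = - \frac{1}{5} \approx -0.2$
$7 \left(j{\left(2 \right)} + D\right) = 7 \left(\left(\frac{5}{4} + \frac{1}{4} \cdot 2\right) - \frac{1}{5}\right) = 7 \left(\left(\frac{5}{4} + \frac{1}{2}\right) - \frac{1}{5}\right) = 7 \left(\frac{7}{4} - \frac{1}{5}\right) = 7 \cdot \frac{31}{20} = \frac{217}{20}$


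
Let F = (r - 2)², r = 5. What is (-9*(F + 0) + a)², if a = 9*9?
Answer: 0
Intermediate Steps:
F = 9 (F = (5 - 2)² = 3² = 9)
a = 81
(-9*(F + 0) + a)² = (-9*(9 + 0) + 81)² = (-9*9 + 81)² = (-81 + 81)² = 0² = 0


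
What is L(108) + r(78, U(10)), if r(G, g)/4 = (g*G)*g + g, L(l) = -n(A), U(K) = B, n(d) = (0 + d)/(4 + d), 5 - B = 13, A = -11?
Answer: 139541/7 ≈ 19934.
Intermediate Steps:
B = -8 (B = 5 - 1*13 = 5 - 13 = -8)
n(d) = d/(4 + d)
U(K) = -8
L(l) = -11/7 (L(l) = -(-11)/(4 - 11) = -(-11)/(-7) = -(-11)*(-1)/7 = -1*11/7 = -11/7)
r(G, g) = 4*g + 4*G*g² (r(G, g) = 4*((g*G)*g + g) = 4*((G*g)*g + g) = 4*(G*g² + g) = 4*(g + G*g²) = 4*g + 4*G*g²)
L(108) + r(78, U(10)) = -11/7 + 4*(-8)*(1 + 78*(-8)) = -11/7 + 4*(-8)*(1 - 624) = -11/7 + 4*(-8)*(-623) = -11/7 + 19936 = 139541/7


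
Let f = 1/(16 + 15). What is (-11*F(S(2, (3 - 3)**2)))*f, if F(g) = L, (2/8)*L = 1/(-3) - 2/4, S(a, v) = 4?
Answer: 110/93 ≈ 1.1828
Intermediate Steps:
L = -10/3 (L = 4*(1/(-3) - 2/4) = 4*(1*(-1/3) - 2*1/4) = 4*(-1/3 - 1/2) = 4*(-5/6) = -10/3 ≈ -3.3333)
F(g) = -10/3
f = 1/31 ≈ 0.032258
(-11*F(S(2, (3 - 3)**2)))*f = -11*(-10/3)*(1/31) = (110/3)*(1/31) = 110/93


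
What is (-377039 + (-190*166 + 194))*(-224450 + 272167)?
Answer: -19486907045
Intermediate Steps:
(-377039 + (-190*166 + 194))*(-224450 + 272167) = (-377039 + (-31540 + 194))*47717 = (-377039 - 31346)*47717 = -408385*47717 = -19486907045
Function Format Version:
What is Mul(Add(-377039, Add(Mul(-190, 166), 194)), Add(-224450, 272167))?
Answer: -19486907045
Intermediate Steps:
Mul(Add(-377039, Add(Mul(-190, 166), 194)), Add(-224450, 272167)) = Mul(Add(-377039, Add(-31540, 194)), 47717) = Mul(Add(-377039, -31346), 47717) = Mul(-408385, 47717) = -19486907045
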